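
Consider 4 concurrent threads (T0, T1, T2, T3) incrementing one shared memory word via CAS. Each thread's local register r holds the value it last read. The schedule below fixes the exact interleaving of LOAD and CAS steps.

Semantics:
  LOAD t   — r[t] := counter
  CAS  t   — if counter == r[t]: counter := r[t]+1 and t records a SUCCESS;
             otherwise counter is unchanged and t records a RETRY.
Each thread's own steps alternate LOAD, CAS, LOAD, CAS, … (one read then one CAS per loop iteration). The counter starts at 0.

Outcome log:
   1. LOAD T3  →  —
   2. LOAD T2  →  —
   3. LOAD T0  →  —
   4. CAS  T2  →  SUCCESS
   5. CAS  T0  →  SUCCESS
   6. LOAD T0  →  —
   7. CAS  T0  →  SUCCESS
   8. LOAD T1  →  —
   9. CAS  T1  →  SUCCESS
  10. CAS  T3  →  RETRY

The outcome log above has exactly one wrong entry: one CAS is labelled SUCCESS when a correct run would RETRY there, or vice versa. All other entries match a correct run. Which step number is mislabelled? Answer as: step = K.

Correct run:
step 1: T3 LOAD ⇒ load; ctr=0 reg=0
step 2: T2 LOAD ⇒ load; ctr=0 reg=0
step 3: T0 LOAD ⇒ load; ctr=0 reg=0
step 4: T2 CAS ⇒ ok; ctr=1 reg=0
step 5: T0 CAS ⇒ retry; ctr=1 reg=0
step 6: T0 LOAD ⇒ load; ctr=1 reg=1
step 7: T0 CAS ⇒ ok; ctr=2 reg=1
step 8: T1 LOAD ⇒ load; ctr=2 reg=2
step 9: T1 CAS ⇒ ok; ctr=3 reg=2
step 10: T3 CAS ⇒ retry; ctr=3 reg=0
Log disagrees first at step 5.

step = 5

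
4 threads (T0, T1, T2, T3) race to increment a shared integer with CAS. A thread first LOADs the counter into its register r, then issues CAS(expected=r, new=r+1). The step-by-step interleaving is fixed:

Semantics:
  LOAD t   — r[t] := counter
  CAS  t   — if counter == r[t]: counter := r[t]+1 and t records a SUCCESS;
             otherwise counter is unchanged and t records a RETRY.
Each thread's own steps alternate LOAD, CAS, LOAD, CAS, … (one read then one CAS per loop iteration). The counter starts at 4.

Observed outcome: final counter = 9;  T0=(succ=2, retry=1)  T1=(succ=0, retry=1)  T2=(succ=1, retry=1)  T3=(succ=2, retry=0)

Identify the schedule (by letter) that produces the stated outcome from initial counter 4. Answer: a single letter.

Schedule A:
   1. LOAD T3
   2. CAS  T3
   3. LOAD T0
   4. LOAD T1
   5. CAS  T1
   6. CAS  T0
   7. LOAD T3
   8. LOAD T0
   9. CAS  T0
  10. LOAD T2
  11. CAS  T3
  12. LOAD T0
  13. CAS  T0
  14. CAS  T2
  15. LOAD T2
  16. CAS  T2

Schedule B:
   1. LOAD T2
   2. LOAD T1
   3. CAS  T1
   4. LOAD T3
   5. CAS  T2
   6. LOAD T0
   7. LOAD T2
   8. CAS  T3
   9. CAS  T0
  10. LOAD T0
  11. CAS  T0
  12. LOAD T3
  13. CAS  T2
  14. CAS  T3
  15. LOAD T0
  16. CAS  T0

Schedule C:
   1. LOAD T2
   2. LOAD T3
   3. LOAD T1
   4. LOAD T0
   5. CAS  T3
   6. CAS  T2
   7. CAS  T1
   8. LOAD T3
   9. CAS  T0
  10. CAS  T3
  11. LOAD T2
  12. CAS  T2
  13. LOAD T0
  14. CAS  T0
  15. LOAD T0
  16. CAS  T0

C

Simulating candidate C:
#1 T2 reads 4
#2 T3 reads 4
#3 T1 reads 4
#4 T0 reads 4
#5 T3 CAS(4→5) writes; counter now 5
#6 T2 CAS(4→5) fails; counter now 5
#7 T1 CAS(4→5) fails; counter now 5
#8 T3 reads 5
#9 T0 CAS(4→5) fails; counter now 5
#10 T3 CAS(5→6) writes; counter now 6
#11 T2 reads 6
#12 T2 CAS(6→7) writes; counter now 7
#13 T0 reads 7
#14 T0 CAS(7→8) writes; counter now 8
#15 T0 reads 8
#16 T0 CAS(8→9) writes; counter now 9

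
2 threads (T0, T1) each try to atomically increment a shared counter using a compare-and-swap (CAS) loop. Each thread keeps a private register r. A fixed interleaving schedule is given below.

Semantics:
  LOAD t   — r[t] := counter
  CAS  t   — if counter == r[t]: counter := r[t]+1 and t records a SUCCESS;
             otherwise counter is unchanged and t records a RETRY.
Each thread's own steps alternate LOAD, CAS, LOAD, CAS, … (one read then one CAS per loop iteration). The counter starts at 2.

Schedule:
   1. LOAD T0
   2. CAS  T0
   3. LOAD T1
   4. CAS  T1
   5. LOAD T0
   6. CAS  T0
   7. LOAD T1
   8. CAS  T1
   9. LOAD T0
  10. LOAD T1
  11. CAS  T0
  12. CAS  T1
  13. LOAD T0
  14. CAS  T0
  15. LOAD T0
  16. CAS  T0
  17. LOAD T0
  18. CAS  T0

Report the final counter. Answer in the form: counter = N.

1. LOAD T0 → mem=2 r[T0]=2 [LOAD]
2. CAS T0 → mem=3 r[T0]=2 [OK]
3. LOAD T1 → mem=3 r[T1]=3 [LOAD]
4. CAS T1 → mem=4 r[T1]=3 [OK]
5. LOAD T0 → mem=4 r[T0]=4 [LOAD]
6. CAS T0 → mem=5 r[T0]=4 [OK]
7. LOAD T1 → mem=5 r[T1]=5 [LOAD]
8. CAS T1 → mem=6 r[T1]=5 [OK]
9. LOAD T0 → mem=6 r[T0]=6 [LOAD]
10. LOAD T1 → mem=6 r[T1]=6 [LOAD]
11. CAS T0 → mem=7 r[T0]=6 [OK]
12. CAS T1 → mem=7 r[T1]=6 [RETRY]
13. LOAD T0 → mem=7 r[T0]=7 [LOAD]
14. CAS T0 → mem=8 r[T0]=7 [OK]
15. LOAD T0 → mem=8 r[T0]=8 [LOAD]
16. CAS T0 → mem=9 r[T0]=8 [OK]
17. LOAD T0 → mem=9 r[T0]=9 [LOAD]
18. CAS T0 → mem=10 r[T0]=9 [OK]

counter = 10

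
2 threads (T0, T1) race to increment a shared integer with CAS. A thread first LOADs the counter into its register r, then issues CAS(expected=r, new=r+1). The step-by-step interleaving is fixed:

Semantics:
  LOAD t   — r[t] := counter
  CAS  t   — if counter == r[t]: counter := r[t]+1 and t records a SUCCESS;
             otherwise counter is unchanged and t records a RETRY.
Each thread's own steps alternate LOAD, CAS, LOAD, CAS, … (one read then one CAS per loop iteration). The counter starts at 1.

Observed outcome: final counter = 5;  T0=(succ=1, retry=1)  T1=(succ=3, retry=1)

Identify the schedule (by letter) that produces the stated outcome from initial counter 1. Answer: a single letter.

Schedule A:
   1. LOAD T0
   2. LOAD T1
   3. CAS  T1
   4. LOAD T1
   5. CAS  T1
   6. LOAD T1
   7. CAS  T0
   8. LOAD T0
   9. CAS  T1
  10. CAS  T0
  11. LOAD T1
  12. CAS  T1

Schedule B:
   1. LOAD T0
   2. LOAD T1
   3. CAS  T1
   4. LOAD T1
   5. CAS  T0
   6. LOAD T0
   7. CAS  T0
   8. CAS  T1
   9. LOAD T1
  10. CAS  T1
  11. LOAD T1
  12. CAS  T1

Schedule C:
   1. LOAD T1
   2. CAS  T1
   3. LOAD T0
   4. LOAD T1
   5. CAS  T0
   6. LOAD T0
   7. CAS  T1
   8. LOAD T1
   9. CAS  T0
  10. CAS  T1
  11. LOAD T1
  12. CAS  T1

B

Simulating candidate B:
T0 LOAD — after: cnt=1, r=1 — load
T1 LOAD — after: cnt=1, r=1 — load
T1 CAS — after: cnt=2, r=1 — ok
T1 LOAD — after: cnt=2, r=2 — load
T0 CAS — after: cnt=2, r=1 — retry
T0 LOAD — after: cnt=2, r=2 — load
T0 CAS — after: cnt=3, r=2 — ok
T1 CAS — after: cnt=3, r=2 — retry
T1 LOAD — after: cnt=3, r=3 — load
T1 CAS — after: cnt=4, r=3 — ok
T1 LOAD — after: cnt=4, r=4 — load
T1 CAS — after: cnt=5, r=4 — ok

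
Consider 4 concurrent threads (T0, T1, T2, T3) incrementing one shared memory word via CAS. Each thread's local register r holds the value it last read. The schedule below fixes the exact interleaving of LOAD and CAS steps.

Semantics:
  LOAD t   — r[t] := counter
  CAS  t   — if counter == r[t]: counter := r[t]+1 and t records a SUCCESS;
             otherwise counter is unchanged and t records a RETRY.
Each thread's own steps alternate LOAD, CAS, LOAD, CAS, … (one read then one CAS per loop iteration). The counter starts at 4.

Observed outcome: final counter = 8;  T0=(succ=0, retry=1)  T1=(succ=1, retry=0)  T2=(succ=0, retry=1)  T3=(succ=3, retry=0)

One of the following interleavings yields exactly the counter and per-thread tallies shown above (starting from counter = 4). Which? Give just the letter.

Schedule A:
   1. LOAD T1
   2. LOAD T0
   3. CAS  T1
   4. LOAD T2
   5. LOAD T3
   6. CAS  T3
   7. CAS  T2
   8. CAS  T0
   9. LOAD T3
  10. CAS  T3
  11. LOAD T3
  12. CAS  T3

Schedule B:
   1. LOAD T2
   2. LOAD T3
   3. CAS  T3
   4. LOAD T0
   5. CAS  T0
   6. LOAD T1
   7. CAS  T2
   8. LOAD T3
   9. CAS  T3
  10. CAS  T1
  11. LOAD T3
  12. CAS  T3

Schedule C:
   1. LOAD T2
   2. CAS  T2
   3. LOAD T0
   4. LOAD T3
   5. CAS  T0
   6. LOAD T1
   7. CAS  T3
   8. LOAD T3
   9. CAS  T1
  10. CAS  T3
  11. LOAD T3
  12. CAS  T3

A

Tracing schedule A:
[1] T1.load  rd  (counter 4, T1.r 4)
[2] T0.load  rd  (counter 4, T0.r 4)
[3] T1.cas  hit  (counter 5, T1.r 4)
[4] T2.load  rd  (counter 5, T2.r 5)
[5] T3.load  rd  (counter 5, T3.r 5)
[6] T3.cas  hit  (counter 6, T3.r 5)
[7] T2.cas  miss  (counter 6, T2.r 5)
[8] T0.cas  miss  (counter 6, T0.r 4)
[9] T3.load  rd  (counter 6, T3.r 6)
[10] T3.cas  hit  (counter 7, T3.r 6)
[11] T3.load  rd  (counter 7, T3.r 7)
[12] T3.cas  hit  (counter 8, T3.r 7)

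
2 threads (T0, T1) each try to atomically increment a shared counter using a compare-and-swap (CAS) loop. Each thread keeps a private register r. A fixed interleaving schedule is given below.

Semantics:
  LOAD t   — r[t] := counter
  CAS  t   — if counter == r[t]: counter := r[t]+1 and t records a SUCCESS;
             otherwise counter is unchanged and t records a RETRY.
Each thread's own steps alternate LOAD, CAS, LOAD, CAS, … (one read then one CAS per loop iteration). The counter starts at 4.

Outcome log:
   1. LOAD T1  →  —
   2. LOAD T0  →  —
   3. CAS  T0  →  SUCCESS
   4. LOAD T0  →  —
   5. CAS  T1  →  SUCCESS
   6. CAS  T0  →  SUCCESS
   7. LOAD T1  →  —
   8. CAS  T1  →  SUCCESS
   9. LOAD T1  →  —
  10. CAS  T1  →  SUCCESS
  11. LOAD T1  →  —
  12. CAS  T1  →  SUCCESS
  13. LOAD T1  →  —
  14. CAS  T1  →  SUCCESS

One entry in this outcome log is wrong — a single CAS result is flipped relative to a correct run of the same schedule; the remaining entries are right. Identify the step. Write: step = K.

step = 5

Re-executing:
1. LOAD T1 → mem=4 r[T1]=4 [LOAD]
2. LOAD T0 → mem=4 r[T0]=4 [LOAD]
3. CAS T0 → mem=5 r[T0]=4 [OK]
4. LOAD T0 → mem=5 r[T0]=5 [LOAD]
5. CAS T1 → mem=5 r[T1]=4 [RETRY]
6. CAS T0 → mem=6 r[T0]=5 [OK]
7. LOAD T1 → mem=6 r[T1]=6 [LOAD]
8. CAS T1 → mem=7 r[T1]=6 [OK]
9. LOAD T1 → mem=7 r[T1]=7 [LOAD]
10. CAS T1 → mem=8 r[T1]=7 [OK]
11. LOAD T1 → mem=8 r[T1]=8 [LOAD]
12. CAS T1 → mem=9 r[T1]=8 [OK]
13. LOAD T1 → mem=9 r[T1]=9 [LOAD]
14. CAS T1 → mem=10 r[T1]=9 [OK]
Mismatch at 5.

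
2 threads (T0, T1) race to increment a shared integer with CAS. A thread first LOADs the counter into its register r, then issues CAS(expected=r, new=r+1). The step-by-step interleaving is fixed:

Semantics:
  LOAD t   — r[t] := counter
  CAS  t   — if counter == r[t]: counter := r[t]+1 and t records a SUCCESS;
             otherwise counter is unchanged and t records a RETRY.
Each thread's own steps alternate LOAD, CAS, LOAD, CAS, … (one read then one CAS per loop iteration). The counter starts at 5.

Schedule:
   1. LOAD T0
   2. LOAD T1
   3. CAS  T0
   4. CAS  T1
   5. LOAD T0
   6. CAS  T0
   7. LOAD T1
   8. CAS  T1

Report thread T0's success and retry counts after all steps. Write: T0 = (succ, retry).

[1] T0.load  rd  (counter 5, T0.r 5)
[2] T1.load  rd  (counter 5, T1.r 5)
[3] T0.cas  hit  (counter 6, T0.r 5)
[4] T1.cas  miss  (counter 6, T1.r 5)
[5] T0.load  rd  (counter 6, T0.r 6)
[6] T0.cas  hit  (counter 7, T0.r 6)
[7] T1.load  rd  (counter 7, T1.r 7)
[8] T1.cas  hit  (counter 8, T1.r 7)

T0 = (2, 0)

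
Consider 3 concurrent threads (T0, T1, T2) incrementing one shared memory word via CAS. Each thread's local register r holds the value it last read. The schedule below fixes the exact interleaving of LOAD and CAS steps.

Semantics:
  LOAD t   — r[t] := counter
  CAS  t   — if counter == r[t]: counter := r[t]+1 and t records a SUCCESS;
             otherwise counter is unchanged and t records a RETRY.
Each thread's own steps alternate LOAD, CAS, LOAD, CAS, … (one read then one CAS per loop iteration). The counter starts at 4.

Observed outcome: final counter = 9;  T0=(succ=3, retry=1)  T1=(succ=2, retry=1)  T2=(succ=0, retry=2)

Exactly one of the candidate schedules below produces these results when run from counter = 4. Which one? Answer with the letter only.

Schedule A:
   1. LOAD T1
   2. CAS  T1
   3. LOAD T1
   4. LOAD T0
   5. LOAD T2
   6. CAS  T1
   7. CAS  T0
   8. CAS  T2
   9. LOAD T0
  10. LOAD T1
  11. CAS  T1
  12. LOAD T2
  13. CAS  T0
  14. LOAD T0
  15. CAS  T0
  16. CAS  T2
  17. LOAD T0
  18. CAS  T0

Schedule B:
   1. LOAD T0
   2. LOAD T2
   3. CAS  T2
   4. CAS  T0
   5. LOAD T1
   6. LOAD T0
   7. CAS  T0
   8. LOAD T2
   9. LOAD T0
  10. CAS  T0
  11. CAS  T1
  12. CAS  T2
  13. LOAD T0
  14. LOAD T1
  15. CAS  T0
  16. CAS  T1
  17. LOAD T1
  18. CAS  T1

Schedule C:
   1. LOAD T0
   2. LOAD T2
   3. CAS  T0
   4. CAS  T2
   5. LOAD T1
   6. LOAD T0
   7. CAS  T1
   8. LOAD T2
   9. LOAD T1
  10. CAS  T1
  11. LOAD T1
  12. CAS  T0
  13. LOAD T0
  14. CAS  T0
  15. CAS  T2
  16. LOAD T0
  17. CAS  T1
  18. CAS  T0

C

Simulating candidate C:
   1) LOAD T0:  M=4  r_T0=4
   2) LOAD T2:  M=4  r_T2=4
   3) CAS  T0:  M=5  r_T0=4 ✓
   4) CAS  T2:  M=5  r_T2=4 ✗
   5) LOAD T1:  M=5  r_T1=5
   6) LOAD T0:  M=5  r_T0=5
   7) CAS  T1:  M=6  r_T1=5 ✓
   8) LOAD T2:  M=6  r_T2=6
   9) LOAD T1:  M=6  r_T1=6
  10) CAS  T1:  M=7  r_T1=6 ✓
  11) LOAD T1:  M=7  r_T1=7
  12) CAS  T0:  M=7  r_T0=5 ✗
  13) LOAD T0:  M=7  r_T0=7
  14) CAS  T0:  M=8  r_T0=7 ✓
  15) CAS  T2:  M=8  r_T2=6 ✗
  16) LOAD T0:  M=8  r_T0=8
  17) CAS  T1:  M=8  r_T1=7 ✗
  18) CAS  T0:  M=9  r_T0=8 ✓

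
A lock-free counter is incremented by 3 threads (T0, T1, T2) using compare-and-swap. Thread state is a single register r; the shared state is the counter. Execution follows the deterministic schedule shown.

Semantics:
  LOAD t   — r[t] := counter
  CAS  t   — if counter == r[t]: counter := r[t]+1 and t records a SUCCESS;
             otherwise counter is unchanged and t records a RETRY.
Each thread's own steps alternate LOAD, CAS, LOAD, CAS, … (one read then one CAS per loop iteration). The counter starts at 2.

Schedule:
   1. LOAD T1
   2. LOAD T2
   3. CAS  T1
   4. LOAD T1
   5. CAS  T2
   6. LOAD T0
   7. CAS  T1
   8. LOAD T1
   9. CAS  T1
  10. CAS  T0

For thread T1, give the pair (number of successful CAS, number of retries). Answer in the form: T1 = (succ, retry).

T1 = (3, 0)

step 1: T1 LOAD ⇒ load; ctr=2 reg=2
step 2: T2 LOAD ⇒ load; ctr=2 reg=2
step 3: T1 CAS ⇒ ok; ctr=3 reg=2
step 4: T1 LOAD ⇒ load; ctr=3 reg=3
step 5: T2 CAS ⇒ retry; ctr=3 reg=2
step 6: T0 LOAD ⇒ load; ctr=3 reg=3
step 7: T1 CAS ⇒ ok; ctr=4 reg=3
step 8: T1 LOAD ⇒ load; ctr=4 reg=4
step 9: T1 CAS ⇒ ok; ctr=5 reg=4
step 10: T0 CAS ⇒ retry; ctr=5 reg=3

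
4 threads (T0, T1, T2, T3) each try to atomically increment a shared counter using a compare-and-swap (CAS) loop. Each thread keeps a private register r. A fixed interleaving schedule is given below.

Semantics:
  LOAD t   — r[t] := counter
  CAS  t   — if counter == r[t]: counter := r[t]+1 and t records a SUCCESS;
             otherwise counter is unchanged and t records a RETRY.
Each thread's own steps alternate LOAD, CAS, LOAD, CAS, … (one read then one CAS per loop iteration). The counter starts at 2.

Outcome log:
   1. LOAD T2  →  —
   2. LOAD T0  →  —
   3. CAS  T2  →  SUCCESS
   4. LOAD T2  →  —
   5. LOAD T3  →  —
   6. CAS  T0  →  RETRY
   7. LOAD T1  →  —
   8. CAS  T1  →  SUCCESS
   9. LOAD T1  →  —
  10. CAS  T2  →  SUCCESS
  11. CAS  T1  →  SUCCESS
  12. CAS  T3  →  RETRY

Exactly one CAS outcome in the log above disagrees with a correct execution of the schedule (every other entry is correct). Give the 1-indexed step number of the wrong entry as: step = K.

Re-executing:
#1 T2 reads 2
#2 T0 reads 2
#3 T2 CAS(2→3) writes; counter now 3
#4 T2 reads 3
#5 T3 reads 3
#6 T0 CAS(2→3) fails; counter now 3
#7 T1 reads 3
#8 T1 CAS(3→4) writes; counter now 4
#9 T1 reads 4
#10 T2 CAS(3→4) fails; counter now 4
#11 T1 CAS(4→5) writes; counter now 5
#12 T3 CAS(3→4) fails; counter now 5
Log disagrees first at step 10.

step = 10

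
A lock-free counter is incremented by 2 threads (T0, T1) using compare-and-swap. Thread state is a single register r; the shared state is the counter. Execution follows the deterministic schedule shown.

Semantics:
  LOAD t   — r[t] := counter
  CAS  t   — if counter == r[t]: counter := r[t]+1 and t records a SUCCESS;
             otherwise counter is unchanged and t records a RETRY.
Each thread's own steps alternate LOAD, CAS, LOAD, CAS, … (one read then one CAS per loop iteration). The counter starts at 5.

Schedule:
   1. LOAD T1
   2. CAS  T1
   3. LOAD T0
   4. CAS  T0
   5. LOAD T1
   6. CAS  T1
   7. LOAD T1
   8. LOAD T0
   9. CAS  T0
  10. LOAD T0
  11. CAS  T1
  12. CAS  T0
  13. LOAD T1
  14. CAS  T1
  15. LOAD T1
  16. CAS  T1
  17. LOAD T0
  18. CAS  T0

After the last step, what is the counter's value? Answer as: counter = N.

counter = 13

T1 LOAD — after: cnt=5, r=5 — load
T1 CAS — after: cnt=6, r=5 — ok
T0 LOAD — after: cnt=6, r=6 — load
T0 CAS — after: cnt=7, r=6 — ok
T1 LOAD — after: cnt=7, r=7 — load
T1 CAS — after: cnt=8, r=7 — ok
T1 LOAD — after: cnt=8, r=8 — load
T0 LOAD — after: cnt=8, r=8 — load
T0 CAS — after: cnt=9, r=8 — ok
T0 LOAD — after: cnt=9, r=9 — load
T1 CAS — after: cnt=9, r=8 — retry
T0 CAS — after: cnt=10, r=9 — ok
T1 LOAD — after: cnt=10, r=10 — load
T1 CAS — after: cnt=11, r=10 — ok
T1 LOAD — after: cnt=11, r=11 — load
T1 CAS — after: cnt=12, r=11 — ok
T0 LOAD — after: cnt=12, r=12 — load
T0 CAS — after: cnt=13, r=12 — ok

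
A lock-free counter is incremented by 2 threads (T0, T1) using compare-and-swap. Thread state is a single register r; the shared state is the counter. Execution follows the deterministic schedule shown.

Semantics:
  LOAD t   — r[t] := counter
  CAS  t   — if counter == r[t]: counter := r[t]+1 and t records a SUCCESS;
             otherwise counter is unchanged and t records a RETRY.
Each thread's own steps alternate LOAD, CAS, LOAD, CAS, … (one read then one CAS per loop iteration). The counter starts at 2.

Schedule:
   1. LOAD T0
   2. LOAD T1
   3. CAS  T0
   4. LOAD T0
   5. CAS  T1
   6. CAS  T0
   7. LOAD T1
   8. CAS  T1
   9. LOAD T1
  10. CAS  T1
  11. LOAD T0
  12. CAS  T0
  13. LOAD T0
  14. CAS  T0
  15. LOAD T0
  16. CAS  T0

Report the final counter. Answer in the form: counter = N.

[1] T0.load  rd  (counter 2, T0.r 2)
[2] T1.load  rd  (counter 2, T1.r 2)
[3] T0.cas  hit  (counter 3, T0.r 2)
[4] T0.load  rd  (counter 3, T0.r 3)
[5] T1.cas  miss  (counter 3, T1.r 2)
[6] T0.cas  hit  (counter 4, T0.r 3)
[7] T1.load  rd  (counter 4, T1.r 4)
[8] T1.cas  hit  (counter 5, T1.r 4)
[9] T1.load  rd  (counter 5, T1.r 5)
[10] T1.cas  hit  (counter 6, T1.r 5)
[11] T0.load  rd  (counter 6, T0.r 6)
[12] T0.cas  hit  (counter 7, T0.r 6)
[13] T0.load  rd  (counter 7, T0.r 7)
[14] T0.cas  hit  (counter 8, T0.r 7)
[15] T0.load  rd  (counter 8, T0.r 8)
[16] T0.cas  hit  (counter 9, T0.r 8)

counter = 9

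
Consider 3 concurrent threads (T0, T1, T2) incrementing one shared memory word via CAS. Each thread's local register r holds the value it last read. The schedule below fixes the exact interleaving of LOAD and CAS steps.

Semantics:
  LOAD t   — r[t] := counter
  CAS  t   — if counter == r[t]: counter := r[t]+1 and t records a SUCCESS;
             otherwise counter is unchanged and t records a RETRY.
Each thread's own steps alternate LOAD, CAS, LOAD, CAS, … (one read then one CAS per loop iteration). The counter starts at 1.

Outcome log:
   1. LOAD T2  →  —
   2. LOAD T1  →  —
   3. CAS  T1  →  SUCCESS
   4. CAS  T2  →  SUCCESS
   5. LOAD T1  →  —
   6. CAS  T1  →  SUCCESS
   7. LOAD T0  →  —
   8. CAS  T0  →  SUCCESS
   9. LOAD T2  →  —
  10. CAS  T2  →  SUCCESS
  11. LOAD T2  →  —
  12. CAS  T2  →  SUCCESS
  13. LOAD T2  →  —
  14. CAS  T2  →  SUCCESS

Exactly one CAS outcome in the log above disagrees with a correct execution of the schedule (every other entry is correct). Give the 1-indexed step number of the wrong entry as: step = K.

step = 4

Correct run:
   1) LOAD T2:  M=1  r_T2=1
   2) LOAD T1:  M=1  r_T1=1
   3) CAS  T1:  M=2  r_T1=1 ✓
   4) CAS  T2:  M=2  r_T2=1 ✗
   5) LOAD T1:  M=2  r_T1=2
   6) CAS  T1:  M=3  r_T1=2 ✓
   7) LOAD T0:  M=3  r_T0=3
   8) CAS  T0:  M=4  r_T0=3 ✓
   9) LOAD T2:  M=4  r_T2=4
  10) CAS  T2:  M=5  r_T2=4 ✓
  11) LOAD T2:  M=5  r_T2=5
  12) CAS  T2:  M=6  r_T2=5 ✓
  13) LOAD T2:  M=6  r_T2=6
  14) CAS  T2:  M=7  r_T2=6 ✓
Log disagrees first at step 4.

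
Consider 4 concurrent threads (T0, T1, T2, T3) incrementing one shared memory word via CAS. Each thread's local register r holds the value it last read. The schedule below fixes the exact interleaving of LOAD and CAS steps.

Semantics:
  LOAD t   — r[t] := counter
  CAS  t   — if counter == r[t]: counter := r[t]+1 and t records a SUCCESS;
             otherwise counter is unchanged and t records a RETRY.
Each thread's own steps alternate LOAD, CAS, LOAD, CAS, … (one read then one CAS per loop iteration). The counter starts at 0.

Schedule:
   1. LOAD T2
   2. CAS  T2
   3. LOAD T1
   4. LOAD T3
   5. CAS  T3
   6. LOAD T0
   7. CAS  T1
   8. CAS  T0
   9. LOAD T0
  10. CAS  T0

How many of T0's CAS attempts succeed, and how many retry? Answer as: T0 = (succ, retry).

step 1: T2 LOAD ⇒ load; ctr=0 reg=0
step 2: T2 CAS ⇒ ok; ctr=1 reg=0
step 3: T1 LOAD ⇒ load; ctr=1 reg=1
step 4: T3 LOAD ⇒ load; ctr=1 reg=1
step 5: T3 CAS ⇒ ok; ctr=2 reg=1
step 6: T0 LOAD ⇒ load; ctr=2 reg=2
step 7: T1 CAS ⇒ retry; ctr=2 reg=1
step 8: T0 CAS ⇒ ok; ctr=3 reg=2
step 9: T0 LOAD ⇒ load; ctr=3 reg=3
step 10: T0 CAS ⇒ ok; ctr=4 reg=3

T0 = (2, 0)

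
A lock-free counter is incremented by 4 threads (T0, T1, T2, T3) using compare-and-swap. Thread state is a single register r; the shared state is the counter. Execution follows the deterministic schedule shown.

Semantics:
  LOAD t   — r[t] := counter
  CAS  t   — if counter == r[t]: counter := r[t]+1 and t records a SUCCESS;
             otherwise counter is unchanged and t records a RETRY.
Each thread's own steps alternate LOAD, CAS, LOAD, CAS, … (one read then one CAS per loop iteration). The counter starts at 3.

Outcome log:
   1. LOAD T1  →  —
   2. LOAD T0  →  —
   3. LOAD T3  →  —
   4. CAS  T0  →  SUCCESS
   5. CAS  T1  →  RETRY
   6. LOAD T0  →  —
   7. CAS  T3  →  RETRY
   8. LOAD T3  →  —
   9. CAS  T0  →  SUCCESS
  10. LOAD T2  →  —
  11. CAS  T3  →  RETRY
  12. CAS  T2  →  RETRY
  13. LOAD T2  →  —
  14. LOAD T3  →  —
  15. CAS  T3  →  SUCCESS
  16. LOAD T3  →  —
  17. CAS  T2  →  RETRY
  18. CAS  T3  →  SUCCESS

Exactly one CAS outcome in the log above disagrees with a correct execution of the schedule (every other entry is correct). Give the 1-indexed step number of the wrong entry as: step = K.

step = 12

Reference trace:
1. LOAD T1 → mem=3 r[T1]=3 [LOAD]
2. LOAD T0 → mem=3 r[T0]=3 [LOAD]
3. LOAD T3 → mem=3 r[T3]=3 [LOAD]
4. CAS T0 → mem=4 r[T0]=3 [OK]
5. CAS T1 → mem=4 r[T1]=3 [RETRY]
6. LOAD T0 → mem=4 r[T0]=4 [LOAD]
7. CAS T3 → mem=4 r[T3]=3 [RETRY]
8. LOAD T3 → mem=4 r[T3]=4 [LOAD]
9. CAS T0 → mem=5 r[T0]=4 [OK]
10. LOAD T2 → mem=5 r[T2]=5 [LOAD]
11. CAS T3 → mem=5 r[T3]=4 [RETRY]
12. CAS T2 → mem=6 r[T2]=5 [OK]
13. LOAD T2 → mem=6 r[T2]=6 [LOAD]
14. LOAD T3 → mem=6 r[T3]=6 [LOAD]
15. CAS T3 → mem=7 r[T3]=6 [OK]
16. LOAD T3 → mem=7 r[T3]=7 [LOAD]
17. CAS T2 → mem=7 r[T2]=6 [RETRY]
18. CAS T3 → mem=8 r[T3]=7 [OK]
Flip is step 12.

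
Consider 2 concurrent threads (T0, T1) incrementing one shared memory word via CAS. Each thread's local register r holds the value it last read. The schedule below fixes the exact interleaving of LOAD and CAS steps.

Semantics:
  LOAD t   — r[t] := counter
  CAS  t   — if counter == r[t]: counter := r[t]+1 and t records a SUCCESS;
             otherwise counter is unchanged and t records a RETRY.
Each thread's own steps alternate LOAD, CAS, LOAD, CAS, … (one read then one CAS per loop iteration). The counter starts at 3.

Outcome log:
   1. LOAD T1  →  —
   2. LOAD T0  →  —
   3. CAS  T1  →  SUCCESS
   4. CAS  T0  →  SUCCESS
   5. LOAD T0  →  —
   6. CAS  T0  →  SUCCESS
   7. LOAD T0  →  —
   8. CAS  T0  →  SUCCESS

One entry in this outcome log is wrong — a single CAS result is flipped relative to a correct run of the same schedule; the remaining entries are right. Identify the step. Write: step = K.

Re-executing:
1. LOAD T1 → mem=3 r[T1]=3 [LOAD]
2. LOAD T0 → mem=3 r[T0]=3 [LOAD]
3. CAS T1 → mem=4 r[T1]=3 [OK]
4. CAS T0 → mem=4 r[T0]=3 [RETRY]
5. LOAD T0 → mem=4 r[T0]=4 [LOAD]
6. CAS T0 → mem=5 r[T0]=4 [OK]
7. LOAD T0 → mem=5 r[T0]=5 [LOAD]
8. CAS T0 → mem=6 r[T0]=5 [OK]
Log disagrees first at step 4.

step = 4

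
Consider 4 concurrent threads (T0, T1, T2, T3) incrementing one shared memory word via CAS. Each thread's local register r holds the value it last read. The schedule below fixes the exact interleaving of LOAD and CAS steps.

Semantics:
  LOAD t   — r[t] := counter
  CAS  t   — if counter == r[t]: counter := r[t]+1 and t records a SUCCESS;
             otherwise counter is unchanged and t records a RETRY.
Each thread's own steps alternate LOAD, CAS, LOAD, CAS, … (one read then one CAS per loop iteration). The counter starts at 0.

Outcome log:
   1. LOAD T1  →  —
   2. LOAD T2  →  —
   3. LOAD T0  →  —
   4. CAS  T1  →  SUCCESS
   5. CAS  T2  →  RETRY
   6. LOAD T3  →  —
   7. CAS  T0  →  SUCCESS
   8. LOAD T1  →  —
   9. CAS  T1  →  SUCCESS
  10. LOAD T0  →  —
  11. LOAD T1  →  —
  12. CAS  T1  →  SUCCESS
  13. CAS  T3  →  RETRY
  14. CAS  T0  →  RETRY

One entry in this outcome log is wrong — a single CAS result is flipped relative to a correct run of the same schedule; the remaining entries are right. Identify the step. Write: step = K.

Reference trace:
   1) LOAD T1:  M=0  r_T1=0
   2) LOAD T2:  M=0  r_T2=0
   3) LOAD T0:  M=0  r_T0=0
   4) CAS  T1:  M=1  r_T1=0 ✓
   5) CAS  T2:  M=1  r_T2=0 ✗
   6) LOAD T3:  M=1  r_T3=1
   7) CAS  T0:  M=1  r_T0=0 ✗
   8) LOAD T1:  M=1  r_T1=1
   9) CAS  T1:  M=2  r_T1=1 ✓
  10) LOAD T0:  M=2  r_T0=2
  11) LOAD T1:  M=2  r_T1=2
  12) CAS  T1:  M=3  r_T1=2 ✓
  13) CAS  T3:  M=3  r_T3=1 ✗
  14) CAS  T0:  M=3  r_T0=2 ✗
Mismatch at 7.

step = 7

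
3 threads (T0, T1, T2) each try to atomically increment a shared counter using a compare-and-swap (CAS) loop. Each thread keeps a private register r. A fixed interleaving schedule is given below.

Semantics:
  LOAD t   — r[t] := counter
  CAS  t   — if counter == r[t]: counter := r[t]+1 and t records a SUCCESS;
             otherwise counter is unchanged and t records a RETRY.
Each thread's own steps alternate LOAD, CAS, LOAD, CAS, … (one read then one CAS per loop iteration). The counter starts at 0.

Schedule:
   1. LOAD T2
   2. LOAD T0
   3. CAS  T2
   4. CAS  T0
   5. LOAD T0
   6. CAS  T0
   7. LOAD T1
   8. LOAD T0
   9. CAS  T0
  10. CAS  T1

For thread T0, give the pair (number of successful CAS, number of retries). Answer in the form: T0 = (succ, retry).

1. LOAD T2 → mem=0 r[T2]=0 [LOAD]
2. LOAD T0 → mem=0 r[T0]=0 [LOAD]
3. CAS T2 → mem=1 r[T2]=0 [OK]
4. CAS T0 → mem=1 r[T0]=0 [RETRY]
5. LOAD T0 → mem=1 r[T0]=1 [LOAD]
6. CAS T0 → mem=2 r[T0]=1 [OK]
7. LOAD T1 → mem=2 r[T1]=2 [LOAD]
8. LOAD T0 → mem=2 r[T0]=2 [LOAD]
9. CAS T0 → mem=3 r[T0]=2 [OK]
10. CAS T1 → mem=3 r[T1]=2 [RETRY]

T0 = (2, 1)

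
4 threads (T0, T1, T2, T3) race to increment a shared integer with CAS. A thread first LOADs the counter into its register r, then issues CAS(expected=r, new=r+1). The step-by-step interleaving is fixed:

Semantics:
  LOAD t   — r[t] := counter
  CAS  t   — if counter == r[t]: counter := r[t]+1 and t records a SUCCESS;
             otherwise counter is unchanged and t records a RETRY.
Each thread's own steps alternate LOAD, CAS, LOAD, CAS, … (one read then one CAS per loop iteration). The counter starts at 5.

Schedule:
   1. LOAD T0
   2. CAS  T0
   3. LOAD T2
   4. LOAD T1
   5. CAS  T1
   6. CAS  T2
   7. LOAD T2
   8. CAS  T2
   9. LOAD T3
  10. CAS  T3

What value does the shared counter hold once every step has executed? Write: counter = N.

   1) LOAD T0:  M=5  r_T0=5
   2) CAS  T0:  M=6  r_T0=5 ✓
   3) LOAD T2:  M=6  r_T2=6
   4) LOAD T1:  M=6  r_T1=6
   5) CAS  T1:  M=7  r_T1=6 ✓
   6) CAS  T2:  M=7  r_T2=6 ✗
   7) LOAD T2:  M=7  r_T2=7
   8) CAS  T2:  M=8  r_T2=7 ✓
   9) LOAD T3:  M=8  r_T3=8
  10) CAS  T3:  M=9  r_T3=8 ✓

counter = 9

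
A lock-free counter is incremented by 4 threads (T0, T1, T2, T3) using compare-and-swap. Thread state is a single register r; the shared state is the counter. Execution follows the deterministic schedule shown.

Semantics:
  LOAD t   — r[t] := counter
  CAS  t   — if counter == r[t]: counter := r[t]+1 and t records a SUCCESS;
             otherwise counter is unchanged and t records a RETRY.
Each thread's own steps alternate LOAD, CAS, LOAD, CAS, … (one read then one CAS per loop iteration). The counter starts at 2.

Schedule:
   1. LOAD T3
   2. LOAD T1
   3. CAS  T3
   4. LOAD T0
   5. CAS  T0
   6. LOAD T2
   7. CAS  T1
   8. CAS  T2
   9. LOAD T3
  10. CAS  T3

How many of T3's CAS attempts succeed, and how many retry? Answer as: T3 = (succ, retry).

T3 = (2, 0)

T3 LOAD — after: cnt=2, r=2 — load
T1 LOAD — after: cnt=2, r=2 — load
T3 CAS — after: cnt=3, r=2 — ok
T0 LOAD — after: cnt=3, r=3 — load
T0 CAS — after: cnt=4, r=3 — ok
T2 LOAD — after: cnt=4, r=4 — load
T1 CAS — after: cnt=4, r=2 — retry
T2 CAS — after: cnt=5, r=4 — ok
T3 LOAD — after: cnt=5, r=5 — load
T3 CAS — after: cnt=6, r=5 — ok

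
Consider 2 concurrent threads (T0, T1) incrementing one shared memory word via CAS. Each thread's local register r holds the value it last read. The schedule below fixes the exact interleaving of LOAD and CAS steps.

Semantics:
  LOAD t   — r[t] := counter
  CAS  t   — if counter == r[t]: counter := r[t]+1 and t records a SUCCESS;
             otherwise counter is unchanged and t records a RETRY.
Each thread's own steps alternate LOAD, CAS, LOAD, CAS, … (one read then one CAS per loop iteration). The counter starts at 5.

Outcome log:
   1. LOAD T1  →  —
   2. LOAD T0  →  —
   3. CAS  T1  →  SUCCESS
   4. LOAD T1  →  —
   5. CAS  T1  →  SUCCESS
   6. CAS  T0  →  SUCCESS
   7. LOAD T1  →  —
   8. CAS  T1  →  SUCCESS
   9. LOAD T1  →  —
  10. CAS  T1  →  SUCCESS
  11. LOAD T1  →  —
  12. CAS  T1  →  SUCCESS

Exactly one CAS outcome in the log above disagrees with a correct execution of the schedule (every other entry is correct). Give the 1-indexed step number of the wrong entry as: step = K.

step = 6

Re-executing:
   1) LOAD T1:  M=5  r_T1=5
   2) LOAD T0:  M=5  r_T0=5
   3) CAS  T1:  M=6  r_T1=5 ✓
   4) LOAD T1:  M=6  r_T1=6
   5) CAS  T1:  M=7  r_T1=6 ✓
   6) CAS  T0:  M=7  r_T0=5 ✗
   7) LOAD T1:  M=7  r_T1=7
   8) CAS  T1:  M=8  r_T1=7 ✓
   9) LOAD T1:  M=8  r_T1=8
  10) CAS  T1:  M=9  r_T1=8 ✓
  11) LOAD T1:  M=9  r_T1=9
  12) CAS  T1:  M=10  r_T1=9 ✓
Mismatch at 6.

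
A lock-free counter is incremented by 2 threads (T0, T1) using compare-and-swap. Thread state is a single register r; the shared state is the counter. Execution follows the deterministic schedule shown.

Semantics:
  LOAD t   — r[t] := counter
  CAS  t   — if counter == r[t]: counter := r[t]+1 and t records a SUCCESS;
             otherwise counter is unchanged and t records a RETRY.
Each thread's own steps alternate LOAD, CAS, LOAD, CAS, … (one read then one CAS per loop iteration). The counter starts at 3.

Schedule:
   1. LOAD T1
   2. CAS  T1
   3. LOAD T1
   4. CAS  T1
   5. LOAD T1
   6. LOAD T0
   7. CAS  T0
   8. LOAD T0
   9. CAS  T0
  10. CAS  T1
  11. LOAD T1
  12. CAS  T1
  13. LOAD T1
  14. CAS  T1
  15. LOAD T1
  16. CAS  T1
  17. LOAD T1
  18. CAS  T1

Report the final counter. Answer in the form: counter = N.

counter = 11

[1] T1.load  rd  (counter 3, T1.r 3)
[2] T1.cas  hit  (counter 4, T1.r 3)
[3] T1.load  rd  (counter 4, T1.r 4)
[4] T1.cas  hit  (counter 5, T1.r 4)
[5] T1.load  rd  (counter 5, T1.r 5)
[6] T0.load  rd  (counter 5, T0.r 5)
[7] T0.cas  hit  (counter 6, T0.r 5)
[8] T0.load  rd  (counter 6, T0.r 6)
[9] T0.cas  hit  (counter 7, T0.r 6)
[10] T1.cas  miss  (counter 7, T1.r 5)
[11] T1.load  rd  (counter 7, T1.r 7)
[12] T1.cas  hit  (counter 8, T1.r 7)
[13] T1.load  rd  (counter 8, T1.r 8)
[14] T1.cas  hit  (counter 9, T1.r 8)
[15] T1.load  rd  (counter 9, T1.r 9)
[16] T1.cas  hit  (counter 10, T1.r 9)
[17] T1.load  rd  (counter 10, T1.r 10)
[18] T1.cas  hit  (counter 11, T1.r 10)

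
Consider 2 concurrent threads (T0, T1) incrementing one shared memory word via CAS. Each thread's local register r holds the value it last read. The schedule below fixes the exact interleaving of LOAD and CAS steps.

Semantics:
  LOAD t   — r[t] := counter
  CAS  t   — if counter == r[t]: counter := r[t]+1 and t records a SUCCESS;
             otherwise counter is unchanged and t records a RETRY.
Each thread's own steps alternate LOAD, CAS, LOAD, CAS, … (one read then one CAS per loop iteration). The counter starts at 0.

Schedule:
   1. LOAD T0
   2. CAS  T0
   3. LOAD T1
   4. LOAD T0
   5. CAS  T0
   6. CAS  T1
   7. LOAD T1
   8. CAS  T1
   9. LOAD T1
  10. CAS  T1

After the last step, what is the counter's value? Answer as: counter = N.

counter = 4

1. LOAD T0 → mem=0 r[T0]=0 [LOAD]
2. CAS T0 → mem=1 r[T0]=0 [OK]
3. LOAD T1 → mem=1 r[T1]=1 [LOAD]
4. LOAD T0 → mem=1 r[T0]=1 [LOAD]
5. CAS T0 → mem=2 r[T0]=1 [OK]
6. CAS T1 → mem=2 r[T1]=1 [RETRY]
7. LOAD T1 → mem=2 r[T1]=2 [LOAD]
8. CAS T1 → mem=3 r[T1]=2 [OK]
9. LOAD T1 → mem=3 r[T1]=3 [LOAD]
10. CAS T1 → mem=4 r[T1]=3 [OK]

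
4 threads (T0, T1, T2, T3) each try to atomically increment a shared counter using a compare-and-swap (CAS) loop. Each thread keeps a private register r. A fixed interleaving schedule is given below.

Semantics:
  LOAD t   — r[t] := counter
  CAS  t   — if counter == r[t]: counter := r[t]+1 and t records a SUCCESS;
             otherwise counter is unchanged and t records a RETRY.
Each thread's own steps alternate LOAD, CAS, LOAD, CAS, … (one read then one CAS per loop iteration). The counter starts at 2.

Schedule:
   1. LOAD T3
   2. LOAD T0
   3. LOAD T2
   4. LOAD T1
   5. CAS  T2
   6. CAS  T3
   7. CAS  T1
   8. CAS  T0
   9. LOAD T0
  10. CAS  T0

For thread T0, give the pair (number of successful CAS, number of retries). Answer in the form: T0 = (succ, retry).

   1) LOAD T3:  M=2  r_T3=2
   2) LOAD T0:  M=2  r_T0=2
   3) LOAD T2:  M=2  r_T2=2
   4) LOAD T1:  M=2  r_T1=2
   5) CAS  T2:  M=3  r_T2=2 ✓
   6) CAS  T3:  M=3  r_T3=2 ✗
   7) CAS  T1:  M=3  r_T1=2 ✗
   8) CAS  T0:  M=3  r_T0=2 ✗
   9) LOAD T0:  M=3  r_T0=3
  10) CAS  T0:  M=4  r_T0=3 ✓

T0 = (1, 1)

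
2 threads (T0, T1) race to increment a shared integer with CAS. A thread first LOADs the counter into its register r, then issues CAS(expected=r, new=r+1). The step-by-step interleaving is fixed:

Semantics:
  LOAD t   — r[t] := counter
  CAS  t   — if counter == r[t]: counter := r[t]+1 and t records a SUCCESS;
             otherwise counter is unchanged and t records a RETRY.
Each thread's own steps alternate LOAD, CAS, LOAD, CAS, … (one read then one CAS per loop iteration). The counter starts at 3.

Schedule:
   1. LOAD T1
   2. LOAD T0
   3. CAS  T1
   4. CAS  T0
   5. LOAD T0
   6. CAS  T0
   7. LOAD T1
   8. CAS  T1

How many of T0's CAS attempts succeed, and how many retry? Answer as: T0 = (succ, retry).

[1] T1.load  rd  (counter 3, T1.r 3)
[2] T0.load  rd  (counter 3, T0.r 3)
[3] T1.cas  hit  (counter 4, T1.r 3)
[4] T0.cas  miss  (counter 4, T0.r 3)
[5] T0.load  rd  (counter 4, T0.r 4)
[6] T0.cas  hit  (counter 5, T0.r 4)
[7] T1.load  rd  (counter 5, T1.r 5)
[8] T1.cas  hit  (counter 6, T1.r 5)

T0 = (1, 1)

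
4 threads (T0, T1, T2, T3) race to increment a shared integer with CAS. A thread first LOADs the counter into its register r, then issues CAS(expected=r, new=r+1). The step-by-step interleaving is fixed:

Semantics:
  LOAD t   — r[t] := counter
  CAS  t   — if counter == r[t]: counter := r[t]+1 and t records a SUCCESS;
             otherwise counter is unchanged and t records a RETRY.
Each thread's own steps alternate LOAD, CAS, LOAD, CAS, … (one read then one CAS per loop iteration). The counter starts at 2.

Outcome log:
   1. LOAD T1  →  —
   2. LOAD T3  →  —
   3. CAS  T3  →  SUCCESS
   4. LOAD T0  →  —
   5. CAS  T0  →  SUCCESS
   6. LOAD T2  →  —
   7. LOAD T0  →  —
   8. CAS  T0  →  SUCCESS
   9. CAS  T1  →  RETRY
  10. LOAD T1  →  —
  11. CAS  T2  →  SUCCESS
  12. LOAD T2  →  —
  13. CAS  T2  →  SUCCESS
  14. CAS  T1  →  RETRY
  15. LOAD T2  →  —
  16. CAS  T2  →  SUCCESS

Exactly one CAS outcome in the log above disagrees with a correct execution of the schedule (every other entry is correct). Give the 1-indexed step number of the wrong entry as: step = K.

Reference trace:
T1 LOAD — after: cnt=2, r=2 — load
T3 LOAD — after: cnt=2, r=2 — load
T3 CAS — after: cnt=3, r=2 — ok
T0 LOAD — after: cnt=3, r=3 — load
T0 CAS — after: cnt=4, r=3 — ok
T2 LOAD — after: cnt=4, r=4 — load
T0 LOAD — after: cnt=4, r=4 — load
T0 CAS — after: cnt=5, r=4 — ok
T1 CAS — after: cnt=5, r=2 — retry
T1 LOAD — after: cnt=5, r=5 — load
T2 CAS — after: cnt=5, r=4 — retry
T2 LOAD — after: cnt=5, r=5 — load
T2 CAS — after: cnt=6, r=5 — ok
T1 CAS — after: cnt=6, r=5 — retry
T2 LOAD — after: cnt=6, r=6 — load
T2 CAS — after: cnt=7, r=6 — ok
Mismatch at 11.

step = 11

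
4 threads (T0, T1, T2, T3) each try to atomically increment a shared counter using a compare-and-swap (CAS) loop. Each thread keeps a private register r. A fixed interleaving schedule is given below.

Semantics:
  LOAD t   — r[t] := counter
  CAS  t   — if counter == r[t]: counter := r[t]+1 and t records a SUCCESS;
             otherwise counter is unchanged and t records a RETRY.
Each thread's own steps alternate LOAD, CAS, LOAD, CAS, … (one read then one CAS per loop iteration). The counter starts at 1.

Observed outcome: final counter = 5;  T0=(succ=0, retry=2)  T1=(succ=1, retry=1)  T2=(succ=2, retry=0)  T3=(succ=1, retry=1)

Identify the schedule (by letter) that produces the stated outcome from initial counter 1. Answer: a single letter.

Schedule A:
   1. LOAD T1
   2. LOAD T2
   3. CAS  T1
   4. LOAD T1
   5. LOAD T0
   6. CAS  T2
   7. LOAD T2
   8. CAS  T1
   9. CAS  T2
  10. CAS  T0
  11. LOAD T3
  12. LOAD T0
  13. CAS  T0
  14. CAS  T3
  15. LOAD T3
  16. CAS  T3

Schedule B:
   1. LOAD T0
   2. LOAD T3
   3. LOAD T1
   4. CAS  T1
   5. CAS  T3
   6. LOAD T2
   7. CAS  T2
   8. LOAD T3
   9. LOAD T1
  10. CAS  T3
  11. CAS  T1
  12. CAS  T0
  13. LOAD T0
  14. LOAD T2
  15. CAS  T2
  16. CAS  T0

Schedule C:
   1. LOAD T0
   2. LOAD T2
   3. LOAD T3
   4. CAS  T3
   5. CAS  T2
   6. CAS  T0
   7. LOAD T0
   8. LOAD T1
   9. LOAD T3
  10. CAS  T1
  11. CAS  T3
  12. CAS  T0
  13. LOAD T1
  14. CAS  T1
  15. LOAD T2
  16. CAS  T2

B

Simulating candidate B:
#1 T0 reads 1
#2 T3 reads 1
#3 T1 reads 1
#4 T1 CAS(1→2) writes; counter now 2
#5 T3 CAS(1→2) fails; counter now 2
#6 T2 reads 2
#7 T2 CAS(2→3) writes; counter now 3
#8 T3 reads 3
#9 T1 reads 3
#10 T3 CAS(3→4) writes; counter now 4
#11 T1 CAS(3→4) fails; counter now 4
#12 T0 CAS(1→2) fails; counter now 4
#13 T0 reads 4
#14 T2 reads 4
#15 T2 CAS(4→5) writes; counter now 5
#16 T0 CAS(4→5) fails; counter now 5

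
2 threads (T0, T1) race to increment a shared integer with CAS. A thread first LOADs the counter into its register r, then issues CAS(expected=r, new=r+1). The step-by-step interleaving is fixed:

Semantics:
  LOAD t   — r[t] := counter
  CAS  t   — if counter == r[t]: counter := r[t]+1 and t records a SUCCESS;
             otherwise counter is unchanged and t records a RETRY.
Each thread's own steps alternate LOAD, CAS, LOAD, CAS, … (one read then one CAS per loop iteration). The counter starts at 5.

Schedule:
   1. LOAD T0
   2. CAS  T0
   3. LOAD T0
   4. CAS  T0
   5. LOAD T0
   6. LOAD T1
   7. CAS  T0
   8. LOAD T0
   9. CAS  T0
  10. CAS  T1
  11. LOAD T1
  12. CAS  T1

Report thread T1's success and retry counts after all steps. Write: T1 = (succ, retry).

T1 = (1, 1)

T0 LOAD — after: cnt=5, r=5 — load
T0 CAS — after: cnt=6, r=5 — ok
T0 LOAD — after: cnt=6, r=6 — load
T0 CAS — after: cnt=7, r=6 — ok
T0 LOAD — after: cnt=7, r=7 — load
T1 LOAD — after: cnt=7, r=7 — load
T0 CAS — after: cnt=8, r=7 — ok
T0 LOAD — after: cnt=8, r=8 — load
T0 CAS — after: cnt=9, r=8 — ok
T1 CAS — after: cnt=9, r=7 — retry
T1 LOAD — after: cnt=9, r=9 — load
T1 CAS — after: cnt=10, r=9 — ok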